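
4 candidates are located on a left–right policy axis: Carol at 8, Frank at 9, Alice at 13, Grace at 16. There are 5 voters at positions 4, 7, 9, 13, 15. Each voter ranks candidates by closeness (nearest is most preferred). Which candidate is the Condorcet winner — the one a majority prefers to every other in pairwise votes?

Frank

With single-peaked preferences on a line, the Condorcet winner is the candidate closest to the median voter.
The median voter (position 9) is closest to Frank at 9.
Check: Frank vs Alice — voters closer to Frank: 3 of 5.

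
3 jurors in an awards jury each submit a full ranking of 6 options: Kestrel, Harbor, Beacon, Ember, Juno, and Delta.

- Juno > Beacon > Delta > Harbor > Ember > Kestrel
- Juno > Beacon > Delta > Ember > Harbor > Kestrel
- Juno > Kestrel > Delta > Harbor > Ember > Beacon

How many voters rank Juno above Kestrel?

3

Ballots ranking Juno above Kestrel: 3.
Ballots ranking Kestrel above Juno: 0.
So 3 of 3 voters prefer Juno to Kestrel.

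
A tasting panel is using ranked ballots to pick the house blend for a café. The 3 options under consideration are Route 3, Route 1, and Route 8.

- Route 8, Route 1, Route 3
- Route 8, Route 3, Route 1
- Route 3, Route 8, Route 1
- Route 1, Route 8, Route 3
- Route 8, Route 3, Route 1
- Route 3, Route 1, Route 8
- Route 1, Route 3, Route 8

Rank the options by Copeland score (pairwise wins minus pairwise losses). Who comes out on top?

Route 8

Pairwise results:
  Route 3 vs Route 1: Route 3 wins 4–3.
  Route 3 vs Route 8: Route 8 wins 4–3.
  Route 1 vs Route 8: Route 8 wins 4–3.
Copeland scores (wins − losses):
  Route 3: 1 − 1 = 0
  Route 1: 0 − 2 = -2
  Route 8: 2 − 0 = 2
Route 8 has the best Copeland score.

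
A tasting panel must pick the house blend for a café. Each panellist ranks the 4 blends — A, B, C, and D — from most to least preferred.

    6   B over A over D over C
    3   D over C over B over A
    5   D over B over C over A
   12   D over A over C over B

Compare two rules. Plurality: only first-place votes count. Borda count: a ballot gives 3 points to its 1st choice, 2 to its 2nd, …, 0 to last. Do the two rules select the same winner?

Plurality first-place counts: A 0, B 6, C 0, D 20 → D.
Borda totals: A 36, B 31, C 23, D 66 → D.
The two rules agree on D.

Yes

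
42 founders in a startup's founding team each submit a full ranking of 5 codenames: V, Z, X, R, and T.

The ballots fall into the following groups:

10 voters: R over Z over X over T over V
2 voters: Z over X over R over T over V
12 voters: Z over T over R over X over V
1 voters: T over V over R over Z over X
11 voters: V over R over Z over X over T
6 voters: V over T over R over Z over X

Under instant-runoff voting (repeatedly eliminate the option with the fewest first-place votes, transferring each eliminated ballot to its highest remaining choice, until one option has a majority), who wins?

Round 1: V 17, Z 14, R 10, T 1, X 0. X has the fewest and is eliminated.
Round 2: V 17, Z 14, R 10, T 1. T has the fewest and is eliminated.
Round 3: V 18, Z 14, R 10. R has the fewest and is eliminated.
Round 4: Z 24, V 18. Z has a majority.

Z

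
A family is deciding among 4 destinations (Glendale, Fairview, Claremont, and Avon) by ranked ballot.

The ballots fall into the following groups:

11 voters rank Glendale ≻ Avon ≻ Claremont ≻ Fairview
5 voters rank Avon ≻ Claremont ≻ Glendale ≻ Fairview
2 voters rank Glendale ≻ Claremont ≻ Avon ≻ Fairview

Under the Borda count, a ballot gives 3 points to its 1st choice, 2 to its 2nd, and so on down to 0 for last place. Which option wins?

Borda scores:
  Glendale: 11·3 + 5·1 + 2·3 = 44
  Fairview: 11·0 + 5·0 + 2·0 = 0
  Claremont: 11·1 + 5·2 + 2·2 = 25
  Avon: 11·2 + 5·3 + 2·1 = 39
Glendale has the highest total.

Glendale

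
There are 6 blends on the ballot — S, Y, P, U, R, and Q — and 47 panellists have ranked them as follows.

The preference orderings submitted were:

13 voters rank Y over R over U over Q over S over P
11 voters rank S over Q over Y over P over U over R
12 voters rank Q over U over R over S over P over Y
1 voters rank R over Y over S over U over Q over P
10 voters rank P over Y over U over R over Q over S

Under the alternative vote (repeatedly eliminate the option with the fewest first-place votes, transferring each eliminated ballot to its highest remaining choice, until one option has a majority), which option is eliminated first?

U

Round 1: Y 13, Q 12, S 11, P 10, R 1, U 0. U has the fewest and is eliminated.
Round 2: Y 13, Q 12, S 11, P 10, R 1. R has the fewest and is eliminated.
Round 3: Y 14, Q 12, S 11, P 10. P has the fewest and is eliminated.
Round 4: Y 24, Q 12, S 11. Y has a majority.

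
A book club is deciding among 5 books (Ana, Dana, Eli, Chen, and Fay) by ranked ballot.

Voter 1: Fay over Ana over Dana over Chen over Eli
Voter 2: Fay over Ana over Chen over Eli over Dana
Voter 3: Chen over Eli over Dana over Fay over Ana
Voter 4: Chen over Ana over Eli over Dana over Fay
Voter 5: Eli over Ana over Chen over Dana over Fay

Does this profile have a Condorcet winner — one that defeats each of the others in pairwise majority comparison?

Head-to-head results (5 voters total):
Ana vs Dana: Ana wins 4–1.
Ana vs Eli: Ana wins 3–2.
Ana vs Chen: Ana wins 3–2.
Ana vs Fay: Fay wins 3–2.
Dana vs Eli: Eli wins 4–1.
Dana vs Chen: Chen wins 4–1.
Dana vs Fay: Dana wins 3–2.
Eli vs Chen: Chen wins 4–1.
Eli vs Fay: Eli wins 3–2.
Chen vs Fay: Chen wins 3–2.
No candidate beats all others: Ana beats Dana beats Fay beats Ana, a majority cycle.

No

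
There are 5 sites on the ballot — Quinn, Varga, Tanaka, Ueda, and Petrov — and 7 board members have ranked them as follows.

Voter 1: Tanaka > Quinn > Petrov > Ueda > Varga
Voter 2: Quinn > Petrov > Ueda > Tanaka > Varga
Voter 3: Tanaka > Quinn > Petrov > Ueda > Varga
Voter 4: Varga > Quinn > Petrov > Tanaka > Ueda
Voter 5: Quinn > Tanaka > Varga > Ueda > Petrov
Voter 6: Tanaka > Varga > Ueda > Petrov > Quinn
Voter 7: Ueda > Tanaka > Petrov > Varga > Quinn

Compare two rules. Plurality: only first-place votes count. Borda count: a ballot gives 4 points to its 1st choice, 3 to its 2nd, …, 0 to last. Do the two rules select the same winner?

Yes

Plurality first-place counts: Quinn 2, Varga 1, Tanaka 3, Ueda 1, Petrov 0 → Tanaka.
Borda totals: Quinn 17, Varga 10, Tanaka 20, Ueda 11, Petrov 12 → Tanaka.
The two rules agree on Tanaka.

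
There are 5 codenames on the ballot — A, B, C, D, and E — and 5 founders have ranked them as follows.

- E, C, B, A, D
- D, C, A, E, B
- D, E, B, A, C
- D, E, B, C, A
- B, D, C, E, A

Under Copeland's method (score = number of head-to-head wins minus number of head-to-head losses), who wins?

Pairwise results:
  A vs B: B wins 4–1.
  A vs C: C wins 4–1.
  A vs D: D wins 4–1.
  A vs E: E wins 4–1.
  B vs C: B wins 3–2.
  B vs D: D wins 3–2.
  B vs E: E wins 4–1.
  C vs D: D wins 4–1.
  C vs E: E wins 3–2.
  D vs E: D wins 4–1.
Copeland scores (wins − losses):
  A: 0 − 4 = -4
  B: 2 − 2 = 0
  C: 1 − 3 = -2
  D: 4 − 0 = 4
  E: 3 − 1 = 2
D has the best Copeland score.

D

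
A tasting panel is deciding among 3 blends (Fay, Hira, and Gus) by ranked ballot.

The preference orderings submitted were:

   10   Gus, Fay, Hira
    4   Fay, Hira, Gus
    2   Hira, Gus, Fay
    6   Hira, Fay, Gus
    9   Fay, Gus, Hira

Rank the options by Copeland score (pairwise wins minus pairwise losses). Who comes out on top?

Fay

Pairwise results:
  Fay vs Hira: Fay wins 23–8.
  Fay vs Gus: Fay wins 19–12.
  Hira vs Gus: Gus wins 19–12.
Copeland scores (wins − losses):
  Fay: 2 − 0 = 2
  Hira: 0 − 2 = -2
  Gus: 1 − 1 = 0
Fay has the best Copeland score.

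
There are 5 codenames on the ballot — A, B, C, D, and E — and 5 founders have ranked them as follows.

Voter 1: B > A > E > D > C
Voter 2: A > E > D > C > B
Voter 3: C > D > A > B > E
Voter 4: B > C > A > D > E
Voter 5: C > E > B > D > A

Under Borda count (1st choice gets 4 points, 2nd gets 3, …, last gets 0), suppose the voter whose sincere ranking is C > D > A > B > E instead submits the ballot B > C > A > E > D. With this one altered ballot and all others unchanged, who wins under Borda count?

B

Borda totals with the altered ballot: A 11, B 14, C 11, D 5, E 9.
The switch changes the winner from C to B.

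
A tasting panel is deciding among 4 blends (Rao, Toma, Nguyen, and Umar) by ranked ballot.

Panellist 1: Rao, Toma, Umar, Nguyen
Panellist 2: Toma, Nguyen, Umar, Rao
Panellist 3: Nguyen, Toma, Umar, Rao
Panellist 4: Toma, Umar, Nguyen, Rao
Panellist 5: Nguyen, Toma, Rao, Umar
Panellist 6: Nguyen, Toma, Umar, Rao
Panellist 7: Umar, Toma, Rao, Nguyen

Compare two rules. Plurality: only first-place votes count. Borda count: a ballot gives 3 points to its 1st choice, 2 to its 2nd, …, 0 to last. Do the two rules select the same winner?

No

Plurality first-place counts: Rao 1, Toma 2, Nguyen 3, Umar 1 → Nguyen.
Borda totals: Rao 5, Toma 16, Nguyen 12, Umar 9 → Toma.
The two rules disagree: plurality picks Nguyen, Borda picks Toma.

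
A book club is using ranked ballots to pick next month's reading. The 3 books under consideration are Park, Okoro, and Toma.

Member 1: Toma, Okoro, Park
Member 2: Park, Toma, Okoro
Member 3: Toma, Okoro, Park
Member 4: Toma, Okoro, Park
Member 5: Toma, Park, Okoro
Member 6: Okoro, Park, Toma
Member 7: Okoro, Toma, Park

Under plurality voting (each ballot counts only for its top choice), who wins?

Toma

First-place vote totals:
  Park: 1
  Okoro: 2
  Toma: 4
Toma has the most first-place votes.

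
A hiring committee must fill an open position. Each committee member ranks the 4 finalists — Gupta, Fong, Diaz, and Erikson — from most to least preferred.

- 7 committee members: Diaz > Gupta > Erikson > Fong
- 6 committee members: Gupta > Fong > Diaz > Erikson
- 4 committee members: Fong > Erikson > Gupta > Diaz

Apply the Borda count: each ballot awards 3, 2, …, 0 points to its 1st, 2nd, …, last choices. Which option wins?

Gupta

Borda scores:
  Gupta: 7·2 + 6·3 + 4·1 = 36
  Fong: 7·0 + 6·2 + 4·3 = 24
  Diaz: 7·3 + 6·1 + 4·0 = 27
  Erikson: 7·1 + 6·0 + 4·2 = 15
Gupta has the highest total.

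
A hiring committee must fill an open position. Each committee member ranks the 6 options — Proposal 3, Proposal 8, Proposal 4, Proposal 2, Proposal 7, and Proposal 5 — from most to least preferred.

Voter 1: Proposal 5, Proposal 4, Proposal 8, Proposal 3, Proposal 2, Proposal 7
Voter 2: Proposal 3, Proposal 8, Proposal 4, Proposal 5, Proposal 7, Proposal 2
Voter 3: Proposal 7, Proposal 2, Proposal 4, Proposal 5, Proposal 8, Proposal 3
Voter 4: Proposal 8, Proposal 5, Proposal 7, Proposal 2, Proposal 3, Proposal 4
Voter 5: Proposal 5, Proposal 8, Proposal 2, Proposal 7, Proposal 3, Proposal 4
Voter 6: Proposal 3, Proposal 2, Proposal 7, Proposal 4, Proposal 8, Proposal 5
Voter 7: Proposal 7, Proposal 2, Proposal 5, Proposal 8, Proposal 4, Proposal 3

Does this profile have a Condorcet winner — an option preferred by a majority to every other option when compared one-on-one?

Head-to-head results (7 voters total):
Proposal 3 vs Proposal 8: Proposal 8 wins 5–2.
Proposal 3 vs Proposal 4: Proposal 3 wins 4–3.
Proposal 3 vs Proposal 2: Proposal 2 wins 4–3.
Proposal 3 vs Proposal 7: Proposal 7 wins 4–3.
Proposal 3 vs Proposal 5: Proposal 5 wins 5–2.
Proposal 8 vs Proposal 4: Proposal 8 wins 4–3.
Proposal 8 vs Proposal 2: Proposal 8 wins 4–3.
Proposal 8 vs Proposal 7: Proposal 8 wins 4–3.
Proposal 8 vs Proposal 5: Proposal 5 wins 4–3.
Proposal 4 vs Proposal 2: Proposal 2 wins 5–2.
Proposal 4 vs Proposal 7: Proposal 7 wins 5–2.
Proposal 4 vs Proposal 5: Proposal 5 wins 4–3.
Proposal 2 vs Proposal 7: Proposal 7 wins 4–3.
Proposal 2 vs Proposal 5: Proposal 5 wins 4–3.
Proposal 7 vs Proposal 5: Proposal 5 wins 4–3.
Proposal 5 beats each rival — Proposal 3 (5–2), Proposal 8 (4–3), Proposal 4 (4–3), Proposal 2 (4–3), Proposal 7 (4–3) — so Proposal 5 is the Condorcet winner.

Yes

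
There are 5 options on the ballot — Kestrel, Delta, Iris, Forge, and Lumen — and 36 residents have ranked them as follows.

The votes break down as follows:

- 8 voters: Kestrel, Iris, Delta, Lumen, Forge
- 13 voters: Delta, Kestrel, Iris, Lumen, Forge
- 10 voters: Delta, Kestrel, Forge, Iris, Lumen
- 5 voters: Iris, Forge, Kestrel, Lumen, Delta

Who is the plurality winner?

Delta

First-place vote totals:
  Kestrel: 8
  Delta: 23
  Iris: 5
  Forge: 0
  Lumen: 0
Delta has the most first-place votes.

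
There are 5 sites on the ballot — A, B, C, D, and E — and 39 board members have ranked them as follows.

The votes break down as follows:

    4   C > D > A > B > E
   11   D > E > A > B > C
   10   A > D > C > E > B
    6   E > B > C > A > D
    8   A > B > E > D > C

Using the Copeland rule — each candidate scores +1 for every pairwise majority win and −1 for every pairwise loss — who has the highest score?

Pairwise results:
  A vs B: A wins 33–6.
  A vs C: A wins 29–10.
  A vs D: A wins 24–15.
  A vs E: A wins 22–17.
  B vs C: B wins 25–14.
  B vs D: D wins 25–14.
  B vs E: E wins 27–12.
  C vs D: D wins 29–10.
  C vs E: E wins 25–14.
  D vs E: D wins 25–14.
Copeland scores (wins − losses):
  A: 4 − 0 = 4
  B: 1 − 3 = -2
  C: 0 − 4 = -4
  D: 3 − 1 = 2
  E: 2 − 2 = 0
A has the best Copeland score.

A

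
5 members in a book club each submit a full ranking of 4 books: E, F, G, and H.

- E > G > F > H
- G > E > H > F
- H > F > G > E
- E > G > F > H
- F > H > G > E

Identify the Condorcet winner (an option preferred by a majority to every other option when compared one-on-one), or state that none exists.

Head-to-head results (5 voters total):
E vs F: E wins 3–2.
E vs G: G wins 3–2.
E vs H: E wins 3–2.
F vs G: G wins 3–2.
F vs H: F wins 3–2.
G vs H: G wins 3–2.
G beats each rival — E (3–2), F (3–2), H (3–2) — so G is the Condorcet winner.

G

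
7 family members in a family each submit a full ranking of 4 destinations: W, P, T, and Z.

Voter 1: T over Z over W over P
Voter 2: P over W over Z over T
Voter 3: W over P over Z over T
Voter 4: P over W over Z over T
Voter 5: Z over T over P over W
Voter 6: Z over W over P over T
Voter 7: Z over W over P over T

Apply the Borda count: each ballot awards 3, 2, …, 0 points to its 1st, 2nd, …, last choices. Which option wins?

Z

Borda scores:
  W: 1 + 2 + 3 + 2 + 0 + 2 + 2 = 12
  P: 0 + 3 + 2 + 3 + 1 + 1 + 1 = 11
  T: 3 + 0 + 0 + 0 + 2 + 0 + 0 = 5
  Z: 2 + 1 + 1 + 1 + 3 + 3 + 3 = 14
Z has the highest total.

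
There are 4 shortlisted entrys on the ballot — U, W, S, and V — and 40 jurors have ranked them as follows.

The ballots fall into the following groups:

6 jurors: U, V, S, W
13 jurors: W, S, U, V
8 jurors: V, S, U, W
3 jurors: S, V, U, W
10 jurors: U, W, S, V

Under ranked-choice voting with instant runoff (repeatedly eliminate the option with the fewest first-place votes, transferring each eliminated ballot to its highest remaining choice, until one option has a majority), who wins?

U

Round 1: U 16, W 13, V 8, S 3. S has the fewest and is eliminated.
Round 2: U 16, W 13, V 11. V has the fewest and is eliminated.
Round 3: U 27, W 13. U has a majority.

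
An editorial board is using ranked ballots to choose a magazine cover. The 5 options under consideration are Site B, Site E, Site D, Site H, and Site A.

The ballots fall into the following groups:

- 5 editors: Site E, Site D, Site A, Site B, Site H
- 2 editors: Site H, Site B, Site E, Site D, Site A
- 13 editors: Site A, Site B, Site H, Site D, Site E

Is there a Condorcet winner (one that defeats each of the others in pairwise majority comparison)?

Head-to-head results (20 voters total):
Site B vs Site E: Site B wins 15–5.
Site B vs Site D: Site B wins 15–5.
Site B vs Site H: Site B wins 18–2.
Site B vs Site A: Site A wins 18–2.
Site E vs Site D: Site D wins 13–7.
Site E vs Site H: Site H wins 15–5.
Site E vs Site A: Site A wins 13–7.
Site D vs Site H: Site H wins 15–5.
Site D vs Site A: Site A wins 13–7.
Site H vs Site A: Site A wins 18–2.
Site A beats each rival — Site B (18–2), Site E (13–7), Site D (13–7), Site H (18–2) — so Site A is the Condorcet winner.

Yes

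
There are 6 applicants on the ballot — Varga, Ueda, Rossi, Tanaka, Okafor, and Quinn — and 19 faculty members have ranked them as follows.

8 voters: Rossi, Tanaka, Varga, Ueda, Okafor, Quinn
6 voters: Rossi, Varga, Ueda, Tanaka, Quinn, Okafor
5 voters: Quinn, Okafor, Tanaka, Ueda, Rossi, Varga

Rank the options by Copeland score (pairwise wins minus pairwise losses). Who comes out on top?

Rossi

Pairwise results:
  Varga vs Ueda: Varga wins 14–5.
  Varga vs Rossi: Rossi wins 19–0.
  Varga vs Tanaka: Tanaka wins 13–6.
  Varga vs Okafor: Varga wins 14–5.
  Varga vs Quinn: Varga wins 14–5.
  Ueda vs Rossi: Rossi wins 14–5.
  Ueda vs Tanaka: Tanaka wins 13–6.
  Ueda vs Okafor: Ueda wins 14–5.
  Ueda vs Quinn: Ueda wins 14–5.
  Rossi vs Tanaka: Rossi wins 14–5.
  Rossi vs Okafor: Rossi wins 14–5.
  Rossi vs Quinn: Rossi wins 14–5.
  Tanaka vs Okafor: Tanaka wins 14–5.
  Tanaka vs Quinn: Tanaka wins 14–5.
  Okafor vs Quinn: Quinn wins 11–8.
Copeland scores (wins − losses):
  Varga: 3 − 2 = 1
  Ueda: 2 − 3 = -1
  Rossi: 5 − 0 = 5
  Tanaka: 4 − 1 = 3
  Okafor: 0 − 5 = -5
  Quinn: 1 − 4 = -3
Rossi has the best Copeland score.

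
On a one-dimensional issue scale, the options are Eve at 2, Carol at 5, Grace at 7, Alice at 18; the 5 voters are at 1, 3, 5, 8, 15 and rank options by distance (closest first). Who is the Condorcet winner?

Carol

With single-peaked preferences on a line, the Condorcet winner is the candidate closest to the median voter.
The median voter (position 5) is closest to Carol at 5.
Check: Carol vs Alice — voters closer to Carol: 4 of 5.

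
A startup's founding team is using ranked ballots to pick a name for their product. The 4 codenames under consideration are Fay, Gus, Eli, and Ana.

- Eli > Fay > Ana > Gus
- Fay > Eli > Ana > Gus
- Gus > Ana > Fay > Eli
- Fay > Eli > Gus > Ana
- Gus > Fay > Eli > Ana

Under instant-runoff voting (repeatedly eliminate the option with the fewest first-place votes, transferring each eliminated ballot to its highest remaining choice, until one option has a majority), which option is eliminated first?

Round 1: Fay 2, Gus 2, Eli 1, Ana 0. Ana has the fewest and is eliminated.
Round 2: Fay 2, Gus 2, Eli 1. Eli has the fewest and is eliminated.
Round 3: Fay 3, Gus 2. Fay has a majority.

Ana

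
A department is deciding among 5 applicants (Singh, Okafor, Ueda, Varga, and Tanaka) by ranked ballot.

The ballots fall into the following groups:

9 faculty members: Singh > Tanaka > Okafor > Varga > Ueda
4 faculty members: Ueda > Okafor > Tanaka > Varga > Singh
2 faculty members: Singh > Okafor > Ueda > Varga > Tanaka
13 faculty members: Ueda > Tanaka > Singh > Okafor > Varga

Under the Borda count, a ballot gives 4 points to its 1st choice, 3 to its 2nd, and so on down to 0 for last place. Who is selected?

Borda scores:
  Singh: 9·4 + 4·0 + 2·4 + 13·2 = 70
  Okafor: 9·2 + 4·3 + 2·3 + 13·1 = 49
  Ueda: 9·0 + 4·4 + 2·2 + 13·4 = 72
  Varga: 9·1 + 4·1 + 2·1 + 13·0 = 15
  Tanaka: 9·3 + 4·2 + 2·0 + 13·3 = 74
Tanaka has the highest total.

Tanaka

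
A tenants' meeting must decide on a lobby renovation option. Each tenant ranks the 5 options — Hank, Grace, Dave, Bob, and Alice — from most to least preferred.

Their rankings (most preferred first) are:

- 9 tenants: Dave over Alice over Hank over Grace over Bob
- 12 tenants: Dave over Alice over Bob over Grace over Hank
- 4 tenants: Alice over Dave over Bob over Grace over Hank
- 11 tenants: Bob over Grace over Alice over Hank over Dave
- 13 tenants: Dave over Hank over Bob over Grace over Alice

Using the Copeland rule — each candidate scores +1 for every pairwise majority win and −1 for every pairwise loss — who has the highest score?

Dave

Pairwise results:
  Hank vs Grace: Grace wins 27–22.
  Hank vs Dave: Dave wins 38–11.
  Hank vs Bob: Bob wins 27–22.
  Hank vs Alice: Alice wins 36–13.
  Grace vs Dave: Dave wins 38–11.
  Grace vs Bob: Bob wins 40–9.
  Grace vs Alice: Alice wins 25–24.
  Dave vs Bob: Dave wins 38–11.
  Dave vs Alice: Dave wins 34–15.
  Bob vs Alice: Alice wins 25–24.
Copeland scores (wins − losses):
  Hank: 0 − 4 = -4
  Grace: 1 − 3 = -2
  Dave: 4 − 0 = 4
  Bob: 2 − 2 = 0
  Alice: 3 − 1 = 2
Dave has the best Copeland score.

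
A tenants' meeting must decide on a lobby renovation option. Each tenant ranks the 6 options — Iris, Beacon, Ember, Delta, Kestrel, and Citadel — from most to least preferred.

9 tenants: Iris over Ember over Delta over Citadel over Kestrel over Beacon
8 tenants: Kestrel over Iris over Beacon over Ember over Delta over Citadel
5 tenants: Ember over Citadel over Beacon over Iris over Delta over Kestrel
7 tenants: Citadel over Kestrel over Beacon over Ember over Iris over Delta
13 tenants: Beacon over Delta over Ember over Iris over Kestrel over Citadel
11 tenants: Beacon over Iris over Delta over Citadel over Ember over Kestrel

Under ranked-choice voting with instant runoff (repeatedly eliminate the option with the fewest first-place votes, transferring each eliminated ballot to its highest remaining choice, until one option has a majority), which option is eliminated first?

Round 1: Beacon 24, Iris 9, Kestrel 8, Citadel 7, Ember 5, Delta 0. Delta has the fewest and is eliminated.
Round 2: Beacon 24, Iris 9, Kestrel 8, Citadel 7, Ember 5. Ember has the fewest and is eliminated.
Round 3: Beacon 24, Citadel 12, Iris 9, Kestrel 8. Kestrel has the fewest and is eliminated.
Round 4: Beacon 24, Iris 17, Citadel 12. Citadel has the fewest and is eliminated.
Round 5: Beacon 36, Iris 17. Beacon has a majority.

Delta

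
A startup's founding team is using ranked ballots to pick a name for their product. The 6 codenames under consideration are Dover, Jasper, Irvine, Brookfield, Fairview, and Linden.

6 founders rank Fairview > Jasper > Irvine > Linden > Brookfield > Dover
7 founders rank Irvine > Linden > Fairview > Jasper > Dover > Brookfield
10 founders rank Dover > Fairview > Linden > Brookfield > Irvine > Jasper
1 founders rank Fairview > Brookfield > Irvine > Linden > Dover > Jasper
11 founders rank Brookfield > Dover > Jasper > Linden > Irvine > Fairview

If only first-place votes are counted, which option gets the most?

Brookfield

First-place vote totals:
  Dover: 10
  Jasper: 0
  Irvine: 7
  Brookfield: 11
  Fairview: 7
  Linden: 0
Brookfield has the most first-place votes.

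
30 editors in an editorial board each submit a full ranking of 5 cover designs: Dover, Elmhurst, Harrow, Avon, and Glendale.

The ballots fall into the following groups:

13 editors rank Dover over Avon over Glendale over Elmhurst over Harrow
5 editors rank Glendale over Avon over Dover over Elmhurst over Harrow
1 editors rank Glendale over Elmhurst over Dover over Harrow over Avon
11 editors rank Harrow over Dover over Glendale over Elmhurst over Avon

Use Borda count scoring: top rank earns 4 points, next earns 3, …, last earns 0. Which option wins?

Borda scores:
  Dover: 13·4 + 5·2 + 2 + 11·3 = 97
  Elmhurst: 13·1 + 5·1 + 3 + 11·1 = 32
  Harrow: 13·0 + 5·0 + 1 + 11·4 = 45
  Avon: 13·3 + 5·3 + 0 + 11·0 = 54
  Glendale: 13·2 + 5·4 + 4 + 11·2 = 72
Dover has the highest total.

Dover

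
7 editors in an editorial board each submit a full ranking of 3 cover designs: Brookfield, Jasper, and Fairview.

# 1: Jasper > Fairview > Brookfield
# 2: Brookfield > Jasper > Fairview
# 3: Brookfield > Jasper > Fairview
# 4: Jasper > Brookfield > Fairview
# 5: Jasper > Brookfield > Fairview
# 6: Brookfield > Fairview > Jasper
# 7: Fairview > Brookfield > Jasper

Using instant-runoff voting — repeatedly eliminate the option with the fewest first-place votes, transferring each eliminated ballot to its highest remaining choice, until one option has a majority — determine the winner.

Round 1: Brookfield 3, Jasper 3, Fairview 1. Fairview has the fewest and is eliminated.
Round 2: Brookfield 4, Jasper 3. Brookfield has a majority.

Brookfield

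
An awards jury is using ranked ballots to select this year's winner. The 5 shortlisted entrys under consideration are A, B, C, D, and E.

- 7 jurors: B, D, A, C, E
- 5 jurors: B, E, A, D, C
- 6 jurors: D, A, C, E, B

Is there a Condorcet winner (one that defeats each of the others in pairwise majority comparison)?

Head-to-head results (18 voters total):
A vs B: B wins 12–6.
A vs C: A wins 18–0.
A vs D: D wins 13–5.
A vs E: A wins 13–5.
B vs C: B wins 12–6.
B vs D: B wins 12–6.
B vs E: B wins 12–6.
C vs D: D wins 18–0.
C vs E: C wins 13–5.
D vs E: D wins 13–5.
B beats each rival — A (12–6), C (12–6), D (12–6), E (12–6) — so B is the Condorcet winner.

Yes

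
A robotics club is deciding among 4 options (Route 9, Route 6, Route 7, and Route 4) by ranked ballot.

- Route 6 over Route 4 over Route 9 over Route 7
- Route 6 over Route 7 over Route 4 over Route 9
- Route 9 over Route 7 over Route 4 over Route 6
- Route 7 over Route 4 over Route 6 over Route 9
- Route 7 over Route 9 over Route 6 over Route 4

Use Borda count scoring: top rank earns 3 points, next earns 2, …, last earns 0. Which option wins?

Borda scores:
  Route 9: 1 + 0 + 3 + 0 + 2 = 6
  Route 6: 3 + 3 + 0 + 1 + 1 = 8
  Route 7: 0 + 2 + 2 + 3 + 3 = 10
  Route 4: 2 + 1 + 1 + 2 + 0 = 6
Route 7 has the highest total.

Route 7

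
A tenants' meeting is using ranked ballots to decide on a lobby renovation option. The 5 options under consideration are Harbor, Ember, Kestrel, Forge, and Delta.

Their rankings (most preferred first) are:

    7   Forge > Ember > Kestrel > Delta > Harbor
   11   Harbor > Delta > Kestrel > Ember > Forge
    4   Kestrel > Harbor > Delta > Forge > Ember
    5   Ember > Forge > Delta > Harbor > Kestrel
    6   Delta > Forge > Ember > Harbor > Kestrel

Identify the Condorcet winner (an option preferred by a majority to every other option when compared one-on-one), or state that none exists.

Head-to-head results (33 voters total):
Harbor vs Ember: Ember wins 18–15.
Harbor vs Kestrel: Harbor wins 22–11.
Harbor vs Forge: Forge wins 18–15.
Harbor vs Delta: Delta wins 18–15.
Ember vs Kestrel: Ember wins 18–15.
Ember vs Forge: Forge wins 17–16.
Ember vs Delta: Delta wins 21–12.
Kestrel vs Forge: Forge wins 18–15.
Kestrel vs Delta: Delta wins 22–11.
Forge vs Delta: Delta wins 21–12.
Delta beats each rival — Harbor (18–15), Ember (21–12), Kestrel (22–11), Forge (21–12) — so Delta is the Condorcet winner.

Delta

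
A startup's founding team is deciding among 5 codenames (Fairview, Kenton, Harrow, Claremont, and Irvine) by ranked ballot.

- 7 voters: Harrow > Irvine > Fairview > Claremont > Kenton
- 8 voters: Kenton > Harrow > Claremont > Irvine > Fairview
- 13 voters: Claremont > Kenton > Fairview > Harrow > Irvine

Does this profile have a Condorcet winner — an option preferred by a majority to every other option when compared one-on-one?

No

Head-to-head results (28 voters total):
Fairview vs Kenton: Kenton wins 21–7.
Fairview vs Harrow: Harrow wins 15–13.
Fairview vs Claremont: Claremont wins 21–7.
Fairview vs Irvine: Irvine wins 15–13.
Kenton vs Harrow: Kenton wins 21–7.
Kenton vs Claremont: Claremont wins 20–8.
Kenton vs Irvine: Kenton wins 21–7.
Harrow vs Claremont: Harrow wins 15–13.
Harrow vs Irvine: Harrow wins 28–0.
Claremont vs Irvine: Claremont wins 21–7.
No candidate beats all others: Kenton beats Harrow beats Claremont beats Kenton, a majority cycle.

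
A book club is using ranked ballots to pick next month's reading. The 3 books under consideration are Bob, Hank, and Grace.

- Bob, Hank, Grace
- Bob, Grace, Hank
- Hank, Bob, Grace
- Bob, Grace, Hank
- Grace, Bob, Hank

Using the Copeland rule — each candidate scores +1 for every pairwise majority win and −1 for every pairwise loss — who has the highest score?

Bob

Pairwise results:
  Bob vs Hank: Bob wins 4–1.
  Bob vs Grace: Bob wins 4–1.
  Hank vs Grace: Grace wins 3–2.
Copeland scores (wins − losses):
  Bob: 2 − 0 = 2
  Hank: 0 − 2 = -2
  Grace: 1 − 1 = 0
Bob has the best Copeland score.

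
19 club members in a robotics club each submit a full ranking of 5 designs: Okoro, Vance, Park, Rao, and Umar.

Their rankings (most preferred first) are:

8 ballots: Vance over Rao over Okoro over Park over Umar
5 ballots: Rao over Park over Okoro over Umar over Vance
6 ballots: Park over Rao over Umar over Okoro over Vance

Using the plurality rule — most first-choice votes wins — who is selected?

Vance

First-place vote totals:
  Okoro: 0
  Vance: 8
  Park: 6
  Rao: 5
  Umar: 0
Vance has the most first-place votes.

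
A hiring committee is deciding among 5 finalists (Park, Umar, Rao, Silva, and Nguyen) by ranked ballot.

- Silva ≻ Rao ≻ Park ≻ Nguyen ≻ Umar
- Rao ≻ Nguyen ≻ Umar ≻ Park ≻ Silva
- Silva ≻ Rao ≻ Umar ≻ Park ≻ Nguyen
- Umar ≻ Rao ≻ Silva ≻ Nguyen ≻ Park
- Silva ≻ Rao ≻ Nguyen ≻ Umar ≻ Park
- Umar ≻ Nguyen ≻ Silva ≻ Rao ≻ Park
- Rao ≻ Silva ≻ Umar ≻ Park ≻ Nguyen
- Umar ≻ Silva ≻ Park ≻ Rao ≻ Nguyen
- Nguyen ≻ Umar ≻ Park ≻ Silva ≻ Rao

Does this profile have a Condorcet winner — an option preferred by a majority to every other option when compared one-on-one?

No

Head-to-head results (9 voters total):
Park vs Umar: Umar wins 8–1.
Park vs Rao: Rao wins 7–2.
Park vs Silva: Silva wins 7–2.
Park vs Nguyen: Nguyen wins 5–4.
Umar vs Rao: Rao wins 5–4.
Umar vs Silva: Umar wins 5–4.
Umar vs Nguyen: Umar wins 5–4.
Rao vs Silva: Silva wins 6–3.
Rao vs Nguyen: Rao wins 7–2.
Silva vs Nguyen: Silva wins 6–3.
No candidate beats all others: Umar beats Silva beats Rao beats Umar, a majority cycle.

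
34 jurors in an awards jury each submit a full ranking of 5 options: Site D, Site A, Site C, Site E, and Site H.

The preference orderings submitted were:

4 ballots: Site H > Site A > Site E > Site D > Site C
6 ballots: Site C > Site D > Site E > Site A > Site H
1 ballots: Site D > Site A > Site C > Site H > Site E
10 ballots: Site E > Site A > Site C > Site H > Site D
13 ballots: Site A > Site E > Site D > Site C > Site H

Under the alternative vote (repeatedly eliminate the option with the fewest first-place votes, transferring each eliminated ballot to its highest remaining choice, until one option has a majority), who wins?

Round 1: Site A 13, Site E 10, Site C 6, Site H 4, Site D 1. Site D has the fewest and is eliminated.
Round 2: Site A 14, Site E 10, Site C 6, Site H 4. Site H has the fewest and is eliminated.
Round 3: Site A 18, Site E 10, Site C 6. Site A has a majority.

Site A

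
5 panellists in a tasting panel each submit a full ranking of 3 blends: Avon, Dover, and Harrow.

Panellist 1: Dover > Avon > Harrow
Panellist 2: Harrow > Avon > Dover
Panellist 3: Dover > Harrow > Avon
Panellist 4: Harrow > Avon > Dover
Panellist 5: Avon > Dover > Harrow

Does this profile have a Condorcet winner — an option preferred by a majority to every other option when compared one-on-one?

Head-to-head results (5 voters total):
Avon vs Dover: Avon wins 3–2.
Avon vs Harrow: Harrow wins 3–2.
Dover vs Harrow: Dover wins 3–2.
No candidate beats all others: Avon beats Dover beats Harrow beats Avon, a majority cycle.

No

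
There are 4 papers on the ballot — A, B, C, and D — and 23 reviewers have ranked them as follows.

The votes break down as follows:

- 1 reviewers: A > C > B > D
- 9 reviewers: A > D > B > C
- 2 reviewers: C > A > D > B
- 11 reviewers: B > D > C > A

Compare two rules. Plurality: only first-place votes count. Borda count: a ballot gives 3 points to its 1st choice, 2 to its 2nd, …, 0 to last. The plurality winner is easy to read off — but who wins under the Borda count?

B

Plurality first-place counts: A 10, B 11, C 2, D 0 → B.
Borda totals: A 34, B 43, C 19, D 42 → B.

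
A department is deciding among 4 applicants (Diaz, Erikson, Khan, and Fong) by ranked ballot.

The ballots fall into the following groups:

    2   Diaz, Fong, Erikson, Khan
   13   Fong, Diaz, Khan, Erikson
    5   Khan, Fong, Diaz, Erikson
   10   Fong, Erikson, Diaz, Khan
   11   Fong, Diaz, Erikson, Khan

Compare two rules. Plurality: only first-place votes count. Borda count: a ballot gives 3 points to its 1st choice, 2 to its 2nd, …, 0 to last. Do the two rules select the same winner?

Yes

Plurality first-place counts: Diaz 2, Erikson 0, Khan 5, Fong 34 → Fong.
Borda totals: Diaz 69, Erikson 33, Khan 28, Fong 116 → Fong.
The two rules agree on Fong.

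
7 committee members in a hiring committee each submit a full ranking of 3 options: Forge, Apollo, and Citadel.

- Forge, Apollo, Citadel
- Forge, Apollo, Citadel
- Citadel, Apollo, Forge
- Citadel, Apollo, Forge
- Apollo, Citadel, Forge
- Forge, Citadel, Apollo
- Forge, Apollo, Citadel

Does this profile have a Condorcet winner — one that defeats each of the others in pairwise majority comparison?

Head-to-head results (7 voters total):
Forge vs Apollo: Forge wins 4–3.
Forge vs Citadel: Forge wins 4–3.
Apollo vs Citadel: Apollo wins 4–3.
Forge beats each rival — Apollo (4–3), Citadel (4–3) — so Forge is the Condorcet winner.

Yes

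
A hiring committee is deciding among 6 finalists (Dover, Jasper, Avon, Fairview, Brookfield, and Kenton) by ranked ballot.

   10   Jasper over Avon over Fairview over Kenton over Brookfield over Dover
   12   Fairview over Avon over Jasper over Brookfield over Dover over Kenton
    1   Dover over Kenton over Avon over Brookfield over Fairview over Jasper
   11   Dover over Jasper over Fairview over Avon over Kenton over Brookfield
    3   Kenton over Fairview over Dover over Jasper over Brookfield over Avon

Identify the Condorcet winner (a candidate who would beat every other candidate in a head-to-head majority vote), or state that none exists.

Jasper

Head-to-head results (37 voters total):
Dover vs Jasper: Jasper wins 22–15.
Dover vs Avon: Avon wins 22–15.
Dover vs Fairview: Fairview wins 25–12.
Dover vs Brookfield: Brookfield wins 22–15.
Dover vs Kenton: Dover wins 24–13.
Jasper vs Avon: Jasper wins 24–13.
Jasper vs Fairview: Jasper wins 21–16.
Jasper vs Brookfield: Jasper wins 36–1.
Jasper vs Kenton: Jasper wins 33–4.
Avon vs Fairview: Fairview wins 26–11.
Avon vs Brookfield: Avon wins 34–3.
Avon vs Kenton: Avon wins 33–4.
Fairview vs Brookfield: Fairview wins 36–1.
Fairview vs Kenton: Fairview wins 33–4.
Brookfield vs Kenton: Kenton wins 25–12.
Jasper beats each rival — Dover (22–15), Avon (24–13), Fairview (21–16), Brookfield (36–1), Kenton (33–4) — so Jasper is the Condorcet winner.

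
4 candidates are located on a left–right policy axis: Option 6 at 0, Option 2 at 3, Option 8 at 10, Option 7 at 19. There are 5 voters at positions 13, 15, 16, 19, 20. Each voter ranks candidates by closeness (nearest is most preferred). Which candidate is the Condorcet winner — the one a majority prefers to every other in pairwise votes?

Option 7

With single-peaked preferences on a line, the Condorcet winner is the candidate closest to the median voter.
The median voter (position 16) is closest to Option 7 at 19.
Check: Option 7 vs Option 2 — voters closer to Option 7: 5 of 5.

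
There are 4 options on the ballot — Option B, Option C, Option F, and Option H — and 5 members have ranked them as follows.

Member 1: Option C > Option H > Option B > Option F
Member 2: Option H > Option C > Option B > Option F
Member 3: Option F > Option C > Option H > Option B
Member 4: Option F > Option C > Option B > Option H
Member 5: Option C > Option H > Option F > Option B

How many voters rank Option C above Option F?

3

Ballots ranking Option C above Option F: 3.
Ballots ranking Option F above Option C: 2.
So 3 of 5 voters prefer Option C to Option F.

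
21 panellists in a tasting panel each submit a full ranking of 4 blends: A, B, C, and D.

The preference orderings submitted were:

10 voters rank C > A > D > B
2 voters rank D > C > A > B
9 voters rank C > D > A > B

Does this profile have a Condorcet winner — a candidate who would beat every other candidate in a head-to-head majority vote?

Yes

Head-to-head results (21 voters total):
A vs B: A wins 21–0.
A vs C: C wins 21–0.
A vs D: D wins 11–10.
B vs C: C wins 21–0.
B vs D: D wins 21–0.
C vs D: C wins 19–2.
C beats each rival — A (21–0), B (21–0), D (19–2) — so C is the Condorcet winner.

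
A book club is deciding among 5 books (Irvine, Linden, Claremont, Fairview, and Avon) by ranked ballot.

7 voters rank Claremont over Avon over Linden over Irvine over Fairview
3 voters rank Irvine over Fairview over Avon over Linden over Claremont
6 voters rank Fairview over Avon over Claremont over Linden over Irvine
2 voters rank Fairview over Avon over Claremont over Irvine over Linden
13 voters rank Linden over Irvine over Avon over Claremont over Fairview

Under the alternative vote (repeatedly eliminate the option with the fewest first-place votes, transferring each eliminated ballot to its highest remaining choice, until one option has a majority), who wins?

Round 1: Linden 13, Fairview 8, Claremont 7, Irvine 3, Avon 0. Avon has the fewest and is eliminated.
Round 2: Linden 13, Fairview 8, Claremont 7, Irvine 3. Irvine has the fewest and is eliminated.
Round 3: Linden 13, Fairview 11, Claremont 7. Claremont has the fewest and is eliminated.
Round 4: Linden 20, Fairview 11. Linden has a majority.

Linden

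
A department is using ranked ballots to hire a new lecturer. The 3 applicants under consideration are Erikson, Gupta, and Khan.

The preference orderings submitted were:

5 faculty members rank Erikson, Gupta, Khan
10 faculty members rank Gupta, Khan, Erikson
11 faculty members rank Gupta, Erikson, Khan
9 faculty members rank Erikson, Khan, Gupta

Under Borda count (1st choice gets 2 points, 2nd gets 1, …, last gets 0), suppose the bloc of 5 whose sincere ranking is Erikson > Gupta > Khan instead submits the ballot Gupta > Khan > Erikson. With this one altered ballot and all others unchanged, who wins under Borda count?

Gupta

Borda totals with the altered ballot: Erikson 29, Gupta 52, Khan 24.
The winner is unchanged: still Gupta.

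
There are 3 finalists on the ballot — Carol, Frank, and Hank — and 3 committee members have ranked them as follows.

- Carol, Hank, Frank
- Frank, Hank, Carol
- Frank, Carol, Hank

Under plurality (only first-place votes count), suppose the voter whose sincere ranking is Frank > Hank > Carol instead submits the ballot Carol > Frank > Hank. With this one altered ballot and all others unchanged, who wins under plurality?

First-place totals with the altered ballot: Carol 2, Frank 1, Hank 0.
The switch changes the winner from Frank to Carol.

Carol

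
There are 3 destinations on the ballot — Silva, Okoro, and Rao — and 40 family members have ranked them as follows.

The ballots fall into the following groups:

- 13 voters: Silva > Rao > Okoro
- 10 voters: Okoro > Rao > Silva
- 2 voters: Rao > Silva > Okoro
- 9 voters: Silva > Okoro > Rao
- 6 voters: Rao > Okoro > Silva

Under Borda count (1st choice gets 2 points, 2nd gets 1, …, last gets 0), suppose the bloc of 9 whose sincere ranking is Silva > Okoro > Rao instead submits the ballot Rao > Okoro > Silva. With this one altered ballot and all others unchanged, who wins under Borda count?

Rao

Borda totals with the altered ballot: Silva 28, Okoro 35, Rao 57.
The switch changes the winner from Silva to Rao.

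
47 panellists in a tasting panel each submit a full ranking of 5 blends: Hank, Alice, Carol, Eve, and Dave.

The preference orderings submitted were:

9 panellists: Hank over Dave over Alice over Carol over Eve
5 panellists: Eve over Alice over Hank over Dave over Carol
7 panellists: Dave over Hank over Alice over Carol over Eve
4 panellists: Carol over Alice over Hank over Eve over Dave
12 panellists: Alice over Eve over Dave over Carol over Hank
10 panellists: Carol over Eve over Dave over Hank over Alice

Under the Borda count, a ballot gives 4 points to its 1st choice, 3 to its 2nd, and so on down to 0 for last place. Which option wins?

Borda scores:
  Hank: 9·4 + 5·2 + 7·3 + 4·2 + 12·0 + 10·1 = 85
  Alice: 9·2 + 5·3 + 7·2 + 4·3 + 12·4 + 10·0 = 107
  Carol: 9·1 + 5·0 + 7·1 + 4·4 + 12·1 + 10·4 = 84
  Eve: 9·0 + 5·4 + 7·0 + 4·1 + 12·3 + 10·3 = 90
  Dave: 9·3 + 5·1 + 7·4 + 4·0 + 12·2 + 10·2 = 104
Alice has the highest total.

Alice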